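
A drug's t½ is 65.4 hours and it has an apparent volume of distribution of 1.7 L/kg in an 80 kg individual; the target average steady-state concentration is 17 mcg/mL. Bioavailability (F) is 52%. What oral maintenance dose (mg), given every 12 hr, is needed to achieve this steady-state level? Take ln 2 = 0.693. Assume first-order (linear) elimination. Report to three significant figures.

Total Vd = 1.7 × 80 = 136.0 L
CL = ln 2 · Vd / t½ = 0.693 × 136.0 / 65.4 = 1.441 L/h
D = CL × Css × τ / F = 1.441 × 17 × 12 / 0.52 = 565.3 mg

565 mg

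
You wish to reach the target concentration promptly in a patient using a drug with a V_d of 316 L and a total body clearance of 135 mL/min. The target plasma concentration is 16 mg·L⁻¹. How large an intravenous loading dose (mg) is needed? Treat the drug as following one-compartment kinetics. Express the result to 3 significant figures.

LD = Vd × C = 316.0 × 16.00 = 5056 mg

5060 mg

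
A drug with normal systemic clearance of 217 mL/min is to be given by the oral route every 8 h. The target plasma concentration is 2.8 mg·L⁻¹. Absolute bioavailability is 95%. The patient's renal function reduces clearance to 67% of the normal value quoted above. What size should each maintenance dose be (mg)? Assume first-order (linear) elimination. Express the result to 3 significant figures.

206 mg

CL = 217 mL/min = 217 × 0.06 = 13.02 L/h
Patient clearance = 0.67 × 13.02 = 8.723 L/h
D = CL × Css × τ / F = 8.723 × 2.8 × 8 / 0.95 = 205.7 mg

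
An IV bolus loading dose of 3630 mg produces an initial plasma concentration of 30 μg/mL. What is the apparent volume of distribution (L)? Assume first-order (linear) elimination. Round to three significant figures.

121 L

Immediately after an IV bolus, C₀ = Dose / Vd, so Vd = Dose / C₀.
Vd = 3630 / 30 = 121.0 L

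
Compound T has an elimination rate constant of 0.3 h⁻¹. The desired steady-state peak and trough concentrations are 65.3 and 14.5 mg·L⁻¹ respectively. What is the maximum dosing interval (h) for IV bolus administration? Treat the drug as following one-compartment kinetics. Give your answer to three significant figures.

5.02 h

Between IV bolus doses, concentration decays as C = C₀·e^(−kτ), so C_peak/C_trough = e^(kτ).
τ_max = ln(C_peak/C_trough) / k = ln(65.3/14.5) / 0.3000 = 1.505 / 0.3000 = 5.017 h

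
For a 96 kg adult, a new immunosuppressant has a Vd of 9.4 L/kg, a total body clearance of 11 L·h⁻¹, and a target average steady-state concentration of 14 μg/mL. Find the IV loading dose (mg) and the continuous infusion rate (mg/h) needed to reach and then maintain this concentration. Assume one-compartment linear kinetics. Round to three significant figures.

(a) 12600 mg; (b) 154 mg/h

Total Vd = 9.4 × 96 = 902.4 L
Loading: fill Vd to C_target → 902.4 L × 14 mg/L = 12630 mg
Infusion rate = 11.00 L/h × 14 mg/L = 154.0 mg/h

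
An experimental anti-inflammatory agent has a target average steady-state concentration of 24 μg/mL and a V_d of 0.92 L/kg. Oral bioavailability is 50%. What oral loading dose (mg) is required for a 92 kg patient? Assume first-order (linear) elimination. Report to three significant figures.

Total Vd = 0.92 × 92 = 84.64 L
The loading dose fills Vd to the target concentration.
LD = Vd × C / F = 84.64 × 24.00 / 0.5 = 4063 mg

4060 mg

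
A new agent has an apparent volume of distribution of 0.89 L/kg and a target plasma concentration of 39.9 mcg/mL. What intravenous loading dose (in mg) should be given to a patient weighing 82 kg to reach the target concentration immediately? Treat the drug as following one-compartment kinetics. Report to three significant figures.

2910 mg

Vd = 0.89 L/kg × 82 kg = 72.98 L
LD = Vd × C = 72.98 × 39.90 = 2912 mg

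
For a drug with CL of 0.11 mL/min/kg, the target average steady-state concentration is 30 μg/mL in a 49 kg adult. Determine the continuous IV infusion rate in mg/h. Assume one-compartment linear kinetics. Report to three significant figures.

9.70 mg/h

CL = 0.11 mL/min/kg × 49 kg = 5.390 mL/min = 5.390 × 60/1000 = 0.3234 L/h
Infusion rate = CL · Css = 0.3234 L/h × 30 mg/L = 9.702 mg/h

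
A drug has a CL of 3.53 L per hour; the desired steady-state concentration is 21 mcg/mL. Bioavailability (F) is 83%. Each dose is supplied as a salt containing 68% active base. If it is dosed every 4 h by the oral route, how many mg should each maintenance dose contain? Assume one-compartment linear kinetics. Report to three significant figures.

D = CL × Css × τ / F / S = 3.530 × 21 × 4 / 0.83 / 0.68 = 525.4 mg

525 mg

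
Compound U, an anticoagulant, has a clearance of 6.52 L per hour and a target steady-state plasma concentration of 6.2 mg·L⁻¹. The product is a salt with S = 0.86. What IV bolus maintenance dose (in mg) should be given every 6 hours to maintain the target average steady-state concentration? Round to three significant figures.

282 mg

D = CL × Css × τ / S = 6.520 × 6.2 × 6 / 0.86 = 282.0 mg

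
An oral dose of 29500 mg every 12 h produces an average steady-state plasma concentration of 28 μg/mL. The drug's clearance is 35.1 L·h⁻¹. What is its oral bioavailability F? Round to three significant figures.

0.400

F·D/τ = CL·Css at steady state → F = CL·Css·τ / D.
F = 35.1 × 28 × 12 / 29500 = 0.400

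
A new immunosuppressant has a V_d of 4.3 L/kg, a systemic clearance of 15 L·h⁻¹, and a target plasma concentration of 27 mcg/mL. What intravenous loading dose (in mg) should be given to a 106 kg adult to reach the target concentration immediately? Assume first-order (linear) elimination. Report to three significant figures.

Vd(total) = 106 kg × 4.3 L/kg = 455.8 L
The loading dose fills Vd to the target concentration; clearance is irrelevant here.
LD = Vd × C = 455.8 × 27.00 = 12310 mg

12300 mg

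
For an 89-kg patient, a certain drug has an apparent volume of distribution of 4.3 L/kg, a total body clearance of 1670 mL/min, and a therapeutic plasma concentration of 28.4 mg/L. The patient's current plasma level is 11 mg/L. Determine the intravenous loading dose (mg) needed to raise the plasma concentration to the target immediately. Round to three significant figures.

Vd = 4.3 L/kg × 89 kg = 382.7 L
The loading dose fills Vd to the target concentration.
Concentration deficit ΔC = 28.4 − 11 = 17.40 mg/L
LD = Vd × ΔC = 382.7 × 17.40 = 6659 mg

6660 mg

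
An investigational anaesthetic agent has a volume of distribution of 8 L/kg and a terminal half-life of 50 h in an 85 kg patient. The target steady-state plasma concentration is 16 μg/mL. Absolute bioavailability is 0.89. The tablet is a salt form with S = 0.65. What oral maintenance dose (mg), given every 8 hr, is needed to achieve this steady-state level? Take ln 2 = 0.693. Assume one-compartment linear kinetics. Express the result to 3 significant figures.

2090 mg

Vd = 8 L/kg × 85 kg = 680.0 L
CL = 0.693 × Vd / t½ = 0.693 × 680.0 / 50 = 9.425 L/h
D = CL × Css × τ / F / S = 9.425 × 16 × 8 / 0.89 / 0.65 = 2085 mg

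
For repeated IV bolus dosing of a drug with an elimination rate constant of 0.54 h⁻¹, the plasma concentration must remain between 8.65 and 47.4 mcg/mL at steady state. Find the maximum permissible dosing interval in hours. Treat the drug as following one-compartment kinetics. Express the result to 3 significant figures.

Between IV bolus doses, concentration decays as C = C₀·e^(−kτ), so C_peak/C_trough = e^(kτ).
τ_max = ln(C_peak/C_trough) / k = ln(47.4/8.65) / 0.5400 = 1.701 / 0.5400 = 3.150 h

3.15 h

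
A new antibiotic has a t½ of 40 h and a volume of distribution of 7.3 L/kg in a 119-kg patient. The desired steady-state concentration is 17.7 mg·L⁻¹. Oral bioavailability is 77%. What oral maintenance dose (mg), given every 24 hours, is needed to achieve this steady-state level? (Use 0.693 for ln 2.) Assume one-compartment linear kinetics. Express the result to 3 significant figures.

8300 mg

Total Vd = 7.3 × 119 = 868.7 L
CL = 0.693 × Vd / t½ = 0.693 × 868.7 / 40 = 15.05 L/h
D = CL × Css × τ / F = 15.05 × 17.7 × 24 / 0.77 = 8303 mg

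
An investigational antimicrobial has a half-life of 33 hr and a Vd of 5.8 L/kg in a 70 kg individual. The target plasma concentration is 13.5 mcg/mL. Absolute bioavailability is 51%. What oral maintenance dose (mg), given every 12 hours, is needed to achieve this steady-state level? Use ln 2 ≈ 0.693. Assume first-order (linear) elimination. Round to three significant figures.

2710 mg

Vd(total) = 70 kg × 5.8 L/kg = 406.0 L
CL = ln 2 · Vd / t½ = 0.693 × 406.0 / 33 = 8.526 L/h
D = CL × Css × τ / F = 8.526 × 13.5 × 12 / 0.51 = 2708 mg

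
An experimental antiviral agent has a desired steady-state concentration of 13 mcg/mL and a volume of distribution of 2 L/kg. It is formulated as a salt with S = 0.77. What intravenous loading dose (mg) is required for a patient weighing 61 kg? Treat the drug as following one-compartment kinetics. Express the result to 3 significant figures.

2060 mg

Vd = 2 L/kg × 61 kg = 122.0 L
LD = Vd × C / S = 122.0 × 13.00 / 0.77 = 2060 mg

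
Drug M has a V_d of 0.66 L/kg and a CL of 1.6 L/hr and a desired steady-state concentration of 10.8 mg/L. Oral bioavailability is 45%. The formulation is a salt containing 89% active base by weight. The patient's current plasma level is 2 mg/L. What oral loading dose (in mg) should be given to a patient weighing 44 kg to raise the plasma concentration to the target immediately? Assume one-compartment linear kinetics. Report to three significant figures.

Total Vd = 0.66 × 44 = 29.04 L
Loading dose depends on Vd (not clearance): it fills the distribution volume.
Concentration deficit ΔC = 10.8 − 2 = 8.800 mg/L
LD = Vd × ΔC / F / S = 29.04 × 8.800 / 0.45 / 0.89 = 638.1 mg

638 mg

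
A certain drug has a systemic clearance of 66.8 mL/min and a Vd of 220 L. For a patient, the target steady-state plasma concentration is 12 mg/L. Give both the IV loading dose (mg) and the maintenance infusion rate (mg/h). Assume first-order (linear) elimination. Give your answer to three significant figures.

Loading dose = Vd × C = 220.0 × 12 = 2640 mg
Convert clearance: 66.8 mL/min × 60 min/h ÷ 1000 mL/L = 4.008 L/h
Maintenance: replace elimination → rate = CL × Css = 4.008 × 12 = 48.10 mg/h

(a) 2640 mg; (b) 48.1 mg/h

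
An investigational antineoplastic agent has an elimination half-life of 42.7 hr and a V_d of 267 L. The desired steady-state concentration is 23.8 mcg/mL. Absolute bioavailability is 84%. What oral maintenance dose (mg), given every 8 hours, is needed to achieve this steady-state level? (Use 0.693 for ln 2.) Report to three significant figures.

982 mg

CL = 0.693 × Vd / t½ = 0.693 × 267.0 / 42.7 = 4.333 L/h
D = CL × Css × τ / F = 4.333 × 23.8 × 8 / 0.84 = 982.1 mg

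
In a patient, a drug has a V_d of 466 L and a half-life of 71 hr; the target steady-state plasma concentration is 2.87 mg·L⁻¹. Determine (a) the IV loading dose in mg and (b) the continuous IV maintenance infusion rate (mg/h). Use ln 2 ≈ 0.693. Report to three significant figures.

LD = Vd × C = 466.0 × 2.87 = 1337 mg
CL = 0.693 × Vd / t½ = 0.693 × 466.0 / 71 = 4.548 L/h
Infusion rate = CL × Css = 4.548 × 2.87 = 13.05 mg/h

(a) 1340 mg; (b) 13.1 mg/h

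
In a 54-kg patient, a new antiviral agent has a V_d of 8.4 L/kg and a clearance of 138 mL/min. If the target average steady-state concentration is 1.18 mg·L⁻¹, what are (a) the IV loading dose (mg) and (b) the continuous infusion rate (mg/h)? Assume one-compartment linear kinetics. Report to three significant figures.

Total Vd = 8.4 × 54 = 453.6 L
LD = Vd · C_target = 453.6 × 1.18 = 535.2 mg
CL = 138 mL/min = 138 × 0.06 = 8.280 L/h
Maintenance infusion rate = CL × Css = 8.280 × 1.18 = 9.770 mg/h

(a) 535 mg; (b) 9.77 mg/h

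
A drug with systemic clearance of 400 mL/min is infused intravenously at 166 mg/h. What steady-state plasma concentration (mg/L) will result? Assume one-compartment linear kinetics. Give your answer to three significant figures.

6.92 mg/L

CL = 400 mL/min = 400 × 0.06 = 24.00 L/h
Css = rate / CL = 166 / 24.00 = 6.917 mg/L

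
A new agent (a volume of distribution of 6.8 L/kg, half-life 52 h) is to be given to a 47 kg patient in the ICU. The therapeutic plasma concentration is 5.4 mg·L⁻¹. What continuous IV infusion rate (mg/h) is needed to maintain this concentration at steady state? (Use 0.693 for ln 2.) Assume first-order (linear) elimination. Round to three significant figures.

23.0 mg/h

Vd = 6.8 L/kg × 47 kg = 319.6 L
CL = ln 2 · Vd / t½ = 0.693 × 319.6 / 52 = 4.259 L/h
Infusion rate = CL × Css = 4.259 × 5.4 = 23.00 mg/h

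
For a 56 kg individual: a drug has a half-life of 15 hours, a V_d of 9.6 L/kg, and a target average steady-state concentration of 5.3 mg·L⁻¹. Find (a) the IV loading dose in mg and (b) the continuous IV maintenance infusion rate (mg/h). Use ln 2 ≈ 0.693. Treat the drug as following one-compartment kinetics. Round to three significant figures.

Vd(total) = 56 kg × 9.6 L/kg = 537.6 L
LD = Vd × C = 537.6 × 5.3 = 2849 mg
CL = 0.693 × Vd / t½ = 0.693 × 537.6 / 15 = 24.84 L/h
Infusion rate = CL × Css = 24.84 × 5.3 = 131.7 mg/h

(a) 2850 mg; (b) 132 mg/h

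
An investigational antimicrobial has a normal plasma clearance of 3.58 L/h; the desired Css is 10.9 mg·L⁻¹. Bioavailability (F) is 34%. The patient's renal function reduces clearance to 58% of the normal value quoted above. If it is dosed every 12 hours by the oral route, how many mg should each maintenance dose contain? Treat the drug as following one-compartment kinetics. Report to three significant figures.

Patient clearance = 0.58 × 3.580 = 2.076 L/h
At steady state, dose per interval replaces the amount cleared in that interval: F·D/τ = CL·Css.
D = CL × Css × τ / F = 2.076 × 10.9 × 12 / 0.34 = 798.6 mg

799 mg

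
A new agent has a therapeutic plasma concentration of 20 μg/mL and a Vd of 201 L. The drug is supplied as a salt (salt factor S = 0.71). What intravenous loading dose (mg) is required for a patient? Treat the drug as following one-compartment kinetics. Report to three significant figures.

LD = Vd × C / S = 201.0 × 20.00 / 0.71 = 5662 mg

5660 mg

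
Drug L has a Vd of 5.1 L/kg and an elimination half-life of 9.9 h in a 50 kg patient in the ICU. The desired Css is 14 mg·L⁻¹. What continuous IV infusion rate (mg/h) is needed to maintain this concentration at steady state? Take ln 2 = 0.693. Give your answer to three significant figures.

Vd(total) = 50 kg × 5.1 L/kg = 255.0 L
k = 0.693/9.9 = 0.07000 h⁻¹, so CL = k·Vd = 0.07000 × 255.0 = 17.85 L/h
Infusion rate = CL × Css = 17.85 × 14 = 249.9 mg/h

250 mg/h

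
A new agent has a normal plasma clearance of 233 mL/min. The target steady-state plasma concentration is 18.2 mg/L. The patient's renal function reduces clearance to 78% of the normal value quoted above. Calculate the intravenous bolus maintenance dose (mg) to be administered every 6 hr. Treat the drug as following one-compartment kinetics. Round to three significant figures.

Convert clearance: 233 mL/min × 60 min/h ÷ 1000 mL/L = 13.98 L/h
Patient clearance = 0.78 × 13.98 = 10.90 L/h
D = CL × Css × τ = 10.90 × 18.2 × 6 = 1190 mg

1190 mg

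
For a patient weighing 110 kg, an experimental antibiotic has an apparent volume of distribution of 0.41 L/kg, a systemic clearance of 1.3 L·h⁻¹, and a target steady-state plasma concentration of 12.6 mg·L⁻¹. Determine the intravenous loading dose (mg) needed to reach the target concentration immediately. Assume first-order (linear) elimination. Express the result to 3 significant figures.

568 mg

Vd = 0.41 L/kg × 110 kg = 45.10 L
LD = Vd × C = 45.10 × 12.60 = 568.3 mg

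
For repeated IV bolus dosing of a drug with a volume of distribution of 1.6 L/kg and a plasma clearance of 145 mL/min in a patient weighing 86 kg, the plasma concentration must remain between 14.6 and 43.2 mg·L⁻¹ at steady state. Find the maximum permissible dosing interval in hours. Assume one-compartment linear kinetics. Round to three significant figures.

17.2 h

Vd = 1.6 L/kg × 86 kg = 137.6 L
CL = 145 mL/min = 145 × 0.06 = 8.700 L/h
k = CL / Vd = 8.700 / 137.6 = 0.06323 h⁻¹
Between IV bolus doses, concentration decays as C = C₀·e^(−kτ), so C_peak/C_trough = e^(kτ).
τ_max = ln(C_peak/C_trough) / k = ln(43.2/14.6) / 0.06323 = 1.085 / 0.06323 = 17.16 h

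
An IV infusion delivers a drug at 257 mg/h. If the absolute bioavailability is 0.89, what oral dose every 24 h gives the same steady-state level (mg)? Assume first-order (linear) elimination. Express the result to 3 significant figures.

To maintain the same Css, the systemic dosing rate must be unchanged: F·D/τ = infusion rate.
D = rate × τ / F = 257 × 24 / 0.89 = 6930 mg

6930 mg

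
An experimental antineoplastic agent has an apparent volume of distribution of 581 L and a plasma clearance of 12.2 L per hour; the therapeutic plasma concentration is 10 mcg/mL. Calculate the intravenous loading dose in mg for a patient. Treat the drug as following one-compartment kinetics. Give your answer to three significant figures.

LD is governed by Vd — clearance does not enter the loading-dose calculation.
LD = Vd × C = 581.0 × 10.00 = 5810 mg

5810 mg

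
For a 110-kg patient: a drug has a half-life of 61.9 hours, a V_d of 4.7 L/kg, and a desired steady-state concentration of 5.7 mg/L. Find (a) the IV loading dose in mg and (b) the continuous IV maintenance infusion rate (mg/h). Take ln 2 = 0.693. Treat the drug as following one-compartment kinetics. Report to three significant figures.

Vd = 4.7 L/kg × 110 kg = 517.0 L
LD = Vd × C = 517.0 × 5.7 = 2947 mg
CL = 0.693 × Vd / t½ = 0.693 × 517.0 / 61.9 = 5.788 L/h
Infusion rate = CL × Css = 5.788 × 5.7 = 32.99 mg/h

(a) 2950 mg; (b) 33.0 mg/h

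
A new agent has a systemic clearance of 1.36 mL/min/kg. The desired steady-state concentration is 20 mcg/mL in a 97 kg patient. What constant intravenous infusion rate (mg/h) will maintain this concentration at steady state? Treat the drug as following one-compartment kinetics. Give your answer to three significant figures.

158 mg/h

CL = 1.36 mL/min/kg × 97 kg = 131.9 mL/min = 131.9 × 60/1000 = 7.914 L/h
At steady state, infusion rate equals elimination rate: rate in = CL × Css.
R₀ = 7.914 × 20 = 158.3 mg/h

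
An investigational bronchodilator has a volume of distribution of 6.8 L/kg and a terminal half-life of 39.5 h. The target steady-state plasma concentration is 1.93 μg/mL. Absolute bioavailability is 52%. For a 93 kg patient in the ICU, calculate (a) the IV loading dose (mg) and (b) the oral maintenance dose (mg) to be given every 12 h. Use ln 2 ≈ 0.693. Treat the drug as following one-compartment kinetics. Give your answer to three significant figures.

Total Vd = 6.8 × 93 = 632.4 L
LD = Vd × C = 632.4 × 1.93 = 1221 mg
CL = 0.693 × Vd / t½ = 0.693 × 632.4 / 39.5 = 11.10 L/h
D = CL × Css × τ / F = 11.10 × 1.93 × 12 / 0.52 = 494.4 mg

(a) 1220 mg; (b) 494 mg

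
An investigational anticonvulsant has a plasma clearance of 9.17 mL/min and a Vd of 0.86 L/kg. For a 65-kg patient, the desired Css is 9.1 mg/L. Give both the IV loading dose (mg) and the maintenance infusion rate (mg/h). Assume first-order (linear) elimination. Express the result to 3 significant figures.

(a) 509 mg; (b) 5.01 mg/h

Vd = 0.86 L/kg × 65 kg = 55.90 L
Loading: fill Vd to C_target → 55.90 L × 9.1 mg/L = 508.7 mg
CL = 9.17 mL/min = 9.17 × 0.06 = 0.5502 L/h
Infusion rate = 0.5502 L/h × 9.1 mg/L = 5.007 mg/h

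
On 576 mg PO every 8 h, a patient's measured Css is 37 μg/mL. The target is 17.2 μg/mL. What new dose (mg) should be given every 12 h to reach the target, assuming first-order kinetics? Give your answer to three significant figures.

For first-order elimination, Css ∝ F·D/(CL·τ); F and CL are unchanged, so Css ∝ D/τ.
D₂ = D₁ × (Css,target / Css,current) × (τ₂/τ₁) = 576 × (17.2/37) × (12/8) = 401.6 mg

402 mg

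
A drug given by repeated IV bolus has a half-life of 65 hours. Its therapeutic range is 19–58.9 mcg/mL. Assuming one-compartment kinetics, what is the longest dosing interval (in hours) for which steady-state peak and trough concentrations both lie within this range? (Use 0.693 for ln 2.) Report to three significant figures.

k = 0.693 / t½ = 0.693 / 65 = 0.01066 h⁻¹
Between IV bolus doses, concentration decays as C = C₀·e^(−kτ), so C_peak/C_trough = e^(kτ).
τ_max = ln(C_peak/C_trough) / k = ln(58.9/19) / 0.01066 = 1.131 / 0.01066 = 106.1 h

106 h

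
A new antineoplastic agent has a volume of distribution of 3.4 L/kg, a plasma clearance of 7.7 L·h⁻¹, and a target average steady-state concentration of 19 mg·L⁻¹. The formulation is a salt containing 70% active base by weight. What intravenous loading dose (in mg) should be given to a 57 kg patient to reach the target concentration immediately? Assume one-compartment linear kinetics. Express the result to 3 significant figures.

5260 mg

Vd(total) = 57 kg × 3.4 L/kg = 193.8 L
LD = Vd × C / S = 193.8 × 19.00 / 0.7 = 5260 mg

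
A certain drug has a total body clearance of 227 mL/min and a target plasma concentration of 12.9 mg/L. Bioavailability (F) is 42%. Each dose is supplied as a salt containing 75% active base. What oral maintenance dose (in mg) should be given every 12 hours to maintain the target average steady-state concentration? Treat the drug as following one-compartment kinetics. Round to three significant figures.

6690 mg

Convert clearance: 227 mL/min × 60 min/h ÷ 1000 mL/L = 13.62 L/h
D = CL × Css × τ / F / S = 13.62 × 12.9 × 12 / 0.42 / 0.75 = 6693 mg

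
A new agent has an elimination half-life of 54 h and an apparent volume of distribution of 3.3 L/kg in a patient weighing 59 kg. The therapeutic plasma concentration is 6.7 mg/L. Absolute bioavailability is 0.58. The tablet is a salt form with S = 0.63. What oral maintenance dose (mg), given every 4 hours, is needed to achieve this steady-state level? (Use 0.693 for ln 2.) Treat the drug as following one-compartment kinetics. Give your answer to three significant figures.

Total Vd = 3.3 × 59 = 194.7 L
k = 0.693/54 = 0.01283 h⁻¹, so CL = k·Vd = 0.01283 × 194.7 = 2.498 L/h
D = CL × Css × τ / F / S = 2.498 × 6.7 × 4 / 0.58 / 0.63 = 183.2 mg

183 mg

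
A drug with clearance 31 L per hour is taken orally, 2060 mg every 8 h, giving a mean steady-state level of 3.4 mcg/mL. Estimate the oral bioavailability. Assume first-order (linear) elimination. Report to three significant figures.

F·D/τ = CL·Css at steady state → F = CL·Css·τ / D.
F = 31 × 3.4 × 8 / 2060 = 0.409

0.409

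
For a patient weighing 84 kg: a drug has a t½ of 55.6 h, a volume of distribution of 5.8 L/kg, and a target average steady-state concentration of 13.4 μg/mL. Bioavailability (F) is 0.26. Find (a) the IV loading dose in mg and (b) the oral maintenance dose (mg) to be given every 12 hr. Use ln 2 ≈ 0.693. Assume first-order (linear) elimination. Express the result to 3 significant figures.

(a) 6530 mg; (b) 3760 mg

Vd = 5.8 L/kg × 84 kg = 487.2 L
LD = Vd × C = 487.2 × 13.4 = 6528 mg
CL = 0.693 × Vd / t½ = 0.693 × 487.2 / 55.6 = 6.072 L/h
D = CL × Css × τ / F = 6.072 × 13.4 × 12 / 0.26 = 3755 mg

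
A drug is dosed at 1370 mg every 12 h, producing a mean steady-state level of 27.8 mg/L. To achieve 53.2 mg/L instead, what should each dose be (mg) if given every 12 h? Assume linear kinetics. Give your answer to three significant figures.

2620 mg

For first-order elimination, Css ∝ F·D/(CL·τ); F and CL are unchanged, so Css ∝ D/τ.
D₂ = D₁ × (Css,target / Css,current) = 1370 × 53.2/27.8 = 2622 mg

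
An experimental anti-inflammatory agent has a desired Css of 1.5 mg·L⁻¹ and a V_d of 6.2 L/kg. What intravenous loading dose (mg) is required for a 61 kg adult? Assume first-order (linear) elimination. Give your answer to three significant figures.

567 mg

Total Vd = 6.2 × 61 = 378.2 L
LD = Vd × C = 378.2 × 1.500 = 567.3 mg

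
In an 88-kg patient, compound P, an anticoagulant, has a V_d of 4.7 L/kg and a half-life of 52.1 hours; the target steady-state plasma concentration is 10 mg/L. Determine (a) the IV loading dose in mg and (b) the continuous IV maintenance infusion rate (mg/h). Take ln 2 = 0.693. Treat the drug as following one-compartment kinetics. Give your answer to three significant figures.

Vd = 4.7 L/kg × 88 kg = 413.6 L
LD = Vd × C = 413.6 × 10 = 4136 mg
CL = 0.693 × Vd / t½ = 0.693 × 413.6 / 52.1 = 5.501 L/h
Infusion rate = CL × Css = 5.501 × 10 = 55.01 mg/h

(a) 4140 mg; (b) 55.0 mg/h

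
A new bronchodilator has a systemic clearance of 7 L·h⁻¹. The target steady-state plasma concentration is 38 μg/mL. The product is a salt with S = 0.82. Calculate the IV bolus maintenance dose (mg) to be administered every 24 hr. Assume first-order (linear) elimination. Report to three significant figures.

D = CL × Css × τ / S = 7.000 × 38 × 24 / 0.82 = 7785 mg

7790 mg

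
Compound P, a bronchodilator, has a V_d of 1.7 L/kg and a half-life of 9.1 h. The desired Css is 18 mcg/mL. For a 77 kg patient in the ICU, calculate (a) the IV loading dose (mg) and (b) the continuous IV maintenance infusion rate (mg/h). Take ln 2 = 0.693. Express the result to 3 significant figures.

Total Vd = 1.7 × 77 = 130.9 L
LD = Vd × C = 130.9 × 18 = 2356 mg
CL = 0.693 × Vd / t½ = 0.693 × 130.9 / 9.1 = 9.969 L/h
Infusion rate = CL × Css = 9.969 × 18 = 179.4 mg/h

(a) 2360 mg; (b) 179 mg/h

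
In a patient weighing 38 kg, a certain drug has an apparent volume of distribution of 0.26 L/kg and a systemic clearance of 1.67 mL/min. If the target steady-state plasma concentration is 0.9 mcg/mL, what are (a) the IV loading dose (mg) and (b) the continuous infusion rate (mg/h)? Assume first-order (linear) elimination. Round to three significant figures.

Total Vd = 0.26 × 38 = 9.880 L
Loading: fill Vd to C_target → 9.880 L × 0.9 mg/L = 8.892 mg
CL = 1.67 mL/min = 1.67 × 0.06 = 0.1002 L/h
Maintenance: replace elimination → rate = CL × Css = 0.1002 × 0.9 = 0.09018 mg/h

(a) 8.89 mg; (b) 0.0902 mg/h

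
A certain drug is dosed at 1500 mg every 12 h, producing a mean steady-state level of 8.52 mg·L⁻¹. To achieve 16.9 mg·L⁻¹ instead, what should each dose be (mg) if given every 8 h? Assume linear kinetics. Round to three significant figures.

With linear kinetics, Css is proportional to dose rate (D/τ) at fixed clearance.
D₂ = D₁ × (Css,target / Css,current) × (τ₂/τ₁) = 1500 × (16.9/8.52) × (8/12) = 1984 mg

1980 mg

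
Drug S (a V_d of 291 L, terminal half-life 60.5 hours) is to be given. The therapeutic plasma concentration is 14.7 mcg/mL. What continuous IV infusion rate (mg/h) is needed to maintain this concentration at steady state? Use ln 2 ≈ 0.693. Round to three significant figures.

49.0 mg/h

CL = ln 2 · Vd / t½ = 0.693 × 291.0 / 60.5 = 3.333 L/h
Infusion rate = CL × Css = 3.333 × 14.7 = 49.00 mg/h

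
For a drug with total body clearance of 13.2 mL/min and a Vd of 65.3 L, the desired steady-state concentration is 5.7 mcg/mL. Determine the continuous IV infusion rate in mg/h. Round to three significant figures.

CL = 13.2 mL/min = 13.2 × 0.06 = 0.7920 L/h
Infusion rate = CL · Css = 0.7920 L/h × 5.7 mg/L = 4.514 mg/h

4.51 mg/h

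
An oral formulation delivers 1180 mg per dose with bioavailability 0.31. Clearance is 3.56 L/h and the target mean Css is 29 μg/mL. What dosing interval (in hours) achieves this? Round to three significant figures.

F·D/τ = CL·Css → τ = F·D / (CL·Css).
τ = 0.31 × 1180 / (3.56 × 29) = 3.543 h

3.54 h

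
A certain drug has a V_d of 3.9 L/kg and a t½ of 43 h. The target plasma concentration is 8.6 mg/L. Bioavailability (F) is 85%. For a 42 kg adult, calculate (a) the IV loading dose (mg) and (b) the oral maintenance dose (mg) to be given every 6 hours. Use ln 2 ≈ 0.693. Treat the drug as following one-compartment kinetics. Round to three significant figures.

(a) 1410 mg; (b) 160 mg

Vd(total) = 42 kg × 3.9 L/kg = 163.8 L
LD = Vd × C = 163.8 × 8.6 = 1409 mg
CL = 0.693 × Vd / t½ = 0.693 × 163.8 / 43 = 2.640 L/h
D = CL × Css × τ / F = 2.640 × 8.6 × 6 / 0.85 = 160.3 mg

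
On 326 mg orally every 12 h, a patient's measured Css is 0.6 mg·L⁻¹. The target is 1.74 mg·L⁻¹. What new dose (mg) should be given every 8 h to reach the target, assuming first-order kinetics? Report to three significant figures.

630 mg

With linear kinetics, Css is proportional to dose rate (D/τ) at fixed clearance.
D₂ = D₁ × (Css,target / Css,current) × (τ₂/τ₁) = 326 × (1.74/0.6) × (8/12) = 630.3 mg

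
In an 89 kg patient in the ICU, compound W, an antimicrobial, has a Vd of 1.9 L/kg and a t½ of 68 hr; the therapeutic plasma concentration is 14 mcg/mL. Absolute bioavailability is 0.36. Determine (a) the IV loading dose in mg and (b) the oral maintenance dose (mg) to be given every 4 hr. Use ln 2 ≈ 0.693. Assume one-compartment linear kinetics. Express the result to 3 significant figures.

Total Vd = 1.9 × 89 = 169.1 L
LD = Vd × C = 169.1 × 14 = 2367 mg
CL = 0.693 × Vd / t½ = 0.693 × 169.1 / 68 = 1.723 L/h
D = CL × Css × τ / F = 1.723 × 14 × 4 / 0.36 = 268.0 mg

(a) 2370 mg; (b) 268 mg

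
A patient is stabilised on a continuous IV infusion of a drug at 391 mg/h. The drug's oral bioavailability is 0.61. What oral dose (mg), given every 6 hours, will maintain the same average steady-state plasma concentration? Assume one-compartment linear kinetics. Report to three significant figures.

3850 mg

To maintain the same Css, the systemic dosing rate must be unchanged: F·D/τ = infusion rate.
D = rate × τ / F = 391 × 6 / 0.61 = 3846 mg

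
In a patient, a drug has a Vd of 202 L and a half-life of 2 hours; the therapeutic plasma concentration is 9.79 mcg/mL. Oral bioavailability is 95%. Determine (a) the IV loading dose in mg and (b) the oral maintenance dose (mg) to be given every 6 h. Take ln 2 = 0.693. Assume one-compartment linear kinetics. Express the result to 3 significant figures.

(a) 1980 mg; (b) 4330 mg

LD = Vd × C = 202.0 × 9.79 = 1978 mg
CL = 0.693 × Vd / t½ = 0.693 × 202.0 / 2 = 69.99 L/h
D = CL × Css × τ / F = 69.99 × 9.79 × 6 / 0.95 = 4328 mg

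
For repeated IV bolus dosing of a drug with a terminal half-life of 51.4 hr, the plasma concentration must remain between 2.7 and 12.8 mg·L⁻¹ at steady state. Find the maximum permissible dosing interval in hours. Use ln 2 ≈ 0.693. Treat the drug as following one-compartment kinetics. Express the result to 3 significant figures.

k = 0.693 / t½ = 0.693 / 51.4 = 0.01348 h⁻¹
Between IV bolus doses, concentration decays as C = C₀·e^(−kτ), so C_peak/C_trough = e^(kτ).
τ_max = ln(C_peak/C_trough) / k = ln(12.8/2.7) / 0.01348 = 1.556 / 0.01348 = 115.4 h

115 h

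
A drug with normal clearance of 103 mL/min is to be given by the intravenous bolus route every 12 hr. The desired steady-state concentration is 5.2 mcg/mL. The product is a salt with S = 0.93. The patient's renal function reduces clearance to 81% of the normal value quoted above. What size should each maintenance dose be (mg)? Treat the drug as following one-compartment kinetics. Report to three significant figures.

Convert clearance: 103 mL/min × 60 min/h ÷ 1000 mL/L = 6.180 L/h
Patient clearance = 0.81 × 6.180 = 5.006 L/h
At steady state, dose per interval replaces the amount cleared in that interval: S·D/τ = CL·Css.
D = CL × Css × τ / S = 5.006 × 5.2 × 12 / 0.93 = 335.9 mg

336 mg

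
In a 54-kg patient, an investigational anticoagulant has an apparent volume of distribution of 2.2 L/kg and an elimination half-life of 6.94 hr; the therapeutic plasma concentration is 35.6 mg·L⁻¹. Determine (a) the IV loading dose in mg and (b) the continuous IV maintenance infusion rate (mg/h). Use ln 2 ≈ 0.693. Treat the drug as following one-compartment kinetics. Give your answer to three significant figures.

Vd(total) = 54 kg × 2.2 L/kg = 118.8 L
LD = Vd × C = 118.8 × 35.6 = 4229 mg
CL = 0.693 × Vd / t½ = 0.693 × 118.8 / 6.94 = 11.86 L/h
Infusion rate = CL × Css = 11.86 × 35.6 = 422.2 mg/h

(a) 4230 mg; (b) 422 mg/h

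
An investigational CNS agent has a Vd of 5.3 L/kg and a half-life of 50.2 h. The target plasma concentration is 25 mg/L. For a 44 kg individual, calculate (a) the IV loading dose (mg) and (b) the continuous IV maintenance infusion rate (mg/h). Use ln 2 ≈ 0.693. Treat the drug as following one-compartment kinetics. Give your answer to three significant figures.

(a) 5830 mg; (b) 80.5 mg/h

Vd(total) = 44 kg × 5.3 L/kg = 233.2 L
LD = Vd × C = 233.2 × 25 = 5830 mg
CL = 0.693 × Vd / t½ = 0.693 × 233.2 / 50.2 = 3.219 L/h
Infusion rate = CL × Css = 3.219 × 25 = 80.48 mg/h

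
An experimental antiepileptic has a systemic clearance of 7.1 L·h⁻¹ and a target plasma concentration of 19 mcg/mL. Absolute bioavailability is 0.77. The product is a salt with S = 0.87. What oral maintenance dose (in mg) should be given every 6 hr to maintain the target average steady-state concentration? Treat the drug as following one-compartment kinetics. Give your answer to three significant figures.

1210 mg

D = CL × Css × τ / F / S = 7.100 × 19 × 6 / 0.77 / 0.87 = 1208 mg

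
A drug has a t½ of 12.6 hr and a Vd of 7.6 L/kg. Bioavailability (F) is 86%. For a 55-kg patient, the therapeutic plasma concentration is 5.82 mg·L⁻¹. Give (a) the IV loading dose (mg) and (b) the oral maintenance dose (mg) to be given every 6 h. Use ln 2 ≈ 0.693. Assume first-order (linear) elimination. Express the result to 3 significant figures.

(a) 2430 mg; (b) 934 mg

Vd = 7.6 L/kg × 55 kg = 418.0 L
LD = Vd × C = 418.0 × 5.82 = 2433 mg
CL = 0.693 × Vd / t½ = 0.693 × 418.0 / 12.6 = 22.99 L/h
D = CL × Css × τ / F = 22.99 × 5.82 × 6 / 0.86 = 933.5 mg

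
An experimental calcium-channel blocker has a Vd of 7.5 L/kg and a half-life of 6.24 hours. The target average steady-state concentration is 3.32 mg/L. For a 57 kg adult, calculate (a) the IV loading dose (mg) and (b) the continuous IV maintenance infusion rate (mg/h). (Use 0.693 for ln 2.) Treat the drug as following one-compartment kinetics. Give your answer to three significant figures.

(a) 1420 mg; (b) 158 mg/h

Vd = 7.5 L/kg × 57 kg = 427.5 L
LD = Vd × C = 427.5 × 3.32 = 1419 mg
CL = 0.693 × Vd / t½ = 0.693 × 427.5 / 6.24 = 47.48 L/h
Infusion rate = CL × Css = 47.48 × 3.32 = 157.6 mg/h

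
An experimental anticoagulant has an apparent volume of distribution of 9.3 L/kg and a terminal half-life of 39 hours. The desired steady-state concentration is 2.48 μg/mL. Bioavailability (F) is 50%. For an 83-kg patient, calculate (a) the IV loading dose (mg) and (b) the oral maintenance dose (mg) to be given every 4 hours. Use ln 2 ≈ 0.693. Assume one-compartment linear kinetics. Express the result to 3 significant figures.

(a) 1910 mg; (b) 272 mg

Vd(total) = 83 kg × 9.3 L/kg = 771.9 L
LD = Vd × C = 771.9 × 2.48 = 1914 mg
CL = 0.693 × Vd / t½ = 0.693 × 771.9 / 39 = 13.72 L/h
D = CL × Css × τ / F = 13.72 × 2.48 × 4 / 0.5 = 272.2 mg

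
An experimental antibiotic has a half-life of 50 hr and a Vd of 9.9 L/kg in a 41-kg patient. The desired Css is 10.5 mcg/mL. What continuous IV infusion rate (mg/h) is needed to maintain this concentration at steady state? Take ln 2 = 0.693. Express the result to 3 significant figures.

59.1 mg/h

Vd(total) = 41 kg × 9.9 L/kg = 405.9 L
CL = ln 2 · Vd / t½ = 0.693 × 405.9 / 50 = 5.626 L/h
Infusion rate = CL × Css = 5.626 × 10.5 = 59.07 mg/h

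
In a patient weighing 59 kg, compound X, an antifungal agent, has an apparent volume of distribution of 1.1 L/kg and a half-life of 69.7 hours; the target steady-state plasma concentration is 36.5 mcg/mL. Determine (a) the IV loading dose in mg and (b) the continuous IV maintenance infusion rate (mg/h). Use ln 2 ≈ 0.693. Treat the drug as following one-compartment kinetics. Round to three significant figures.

Vd = 1.1 L/kg × 59 kg = 64.90 L
LD = Vd × C = 64.90 × 36.5 = 2369 mg
CL = 0.693 × Vd / t½ = 0.693 × 64.90 / 69.7 = 0.6453 L/h
Infusion rate = CL × Css = 0.6453 × 36.5 = 23.55 mg/h

(a) 2370 mg; (b) 23.6 mg/h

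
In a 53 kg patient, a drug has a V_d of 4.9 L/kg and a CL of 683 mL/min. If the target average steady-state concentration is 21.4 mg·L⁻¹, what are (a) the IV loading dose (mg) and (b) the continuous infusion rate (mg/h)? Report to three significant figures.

(a) 5560 mg; (b) 877 mg/h

Total Vd = 4.9 × 53 = 259.7 L
LD = Vd · C_target = 259.7 × 21.4 = 5558 mg
CL = 683 mL/min × 60/1000 = 40.98 L/h
Maintenance infusion rate = CL × Css = 40.98 × 21.4 = 877.0 mg/h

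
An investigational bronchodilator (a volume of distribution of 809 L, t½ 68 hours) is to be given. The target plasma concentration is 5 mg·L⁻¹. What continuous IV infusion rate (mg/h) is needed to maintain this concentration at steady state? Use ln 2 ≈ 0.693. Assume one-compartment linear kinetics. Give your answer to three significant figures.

k = 0.693/68 = 0.01019 h⁻¹, so CL = k·Vd = 0.01019 × 809.0 = 8.244 L/h
Infusion rate = CL × Css = 8.244 × 5 = 41.22 mg/h

41.2 mg/h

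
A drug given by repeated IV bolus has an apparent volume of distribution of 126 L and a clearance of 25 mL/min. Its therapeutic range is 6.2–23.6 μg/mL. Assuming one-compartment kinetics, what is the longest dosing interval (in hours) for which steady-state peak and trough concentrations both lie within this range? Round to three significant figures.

112 h

CL = 25 mL/min × 60/1000 = 1.500 L/h
k = CL / Vd = 1.500 / 126.0 = 0.01190 h⁻¹
Between IV bolus doses, concentration decays as C = C₀·e^(−kτ), so C_peak/C_trough = e^(kτ).
τ_max = ln(C_peak/C_trough) / k = ln(23.6/6.2) / 0.01190 = 1.337 / 0.01190 = 112.4 h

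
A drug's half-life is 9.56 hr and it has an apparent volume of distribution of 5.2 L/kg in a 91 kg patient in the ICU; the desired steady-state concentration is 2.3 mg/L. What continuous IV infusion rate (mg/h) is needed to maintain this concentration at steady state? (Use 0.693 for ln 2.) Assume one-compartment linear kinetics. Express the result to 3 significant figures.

Vd = 5.2 L/kg × 91 kg = 473.2 L
CL = ln 2 · Vd / t½ = 0.693 × 473.2 / 9.56 = 34.30 L/h
Infusion rate = CL × Css = 34.30 × 2.3 = 78.89 mg/h

78.9 mg/h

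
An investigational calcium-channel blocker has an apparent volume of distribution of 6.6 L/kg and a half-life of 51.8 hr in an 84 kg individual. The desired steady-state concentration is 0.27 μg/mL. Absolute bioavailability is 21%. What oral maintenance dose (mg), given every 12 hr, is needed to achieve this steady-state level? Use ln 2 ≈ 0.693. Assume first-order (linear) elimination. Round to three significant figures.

114 mg

Vd(total) = 84 kg × 6.6 L/kg = 554.4 L
CL = 0.693 × Vd / t½ = 0.693 × 554.4 / 51.8 = 7.417 L/h
D = CL × Css × τ / F = 7.417 × 0.27 × 12 / 0.21 = 114.4 mg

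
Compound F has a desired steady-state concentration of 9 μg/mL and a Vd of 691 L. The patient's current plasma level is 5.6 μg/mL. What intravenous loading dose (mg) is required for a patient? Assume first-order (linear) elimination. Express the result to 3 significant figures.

Concentration deficit ΔC = 9 − 5.6 = 3.400 mg/L
LD = Vd × ΔC = 691.0 × 3.400 = 2349 mg

2350 mg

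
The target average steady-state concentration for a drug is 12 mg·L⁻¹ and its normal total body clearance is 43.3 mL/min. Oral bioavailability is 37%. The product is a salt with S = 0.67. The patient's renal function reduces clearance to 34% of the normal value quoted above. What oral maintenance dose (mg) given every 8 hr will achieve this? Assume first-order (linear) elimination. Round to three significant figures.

342 mg

CL = 43.3 mL/min = 43.3 × 0.06 = 2.598 L/h
Patient clearance = 0.34 × 2.598 = 0.8833 L/h
D = CL × Css × τ / F / S = 0.8833 × 12 × 8 / 0.37 / 0.67 = 342.1 mg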